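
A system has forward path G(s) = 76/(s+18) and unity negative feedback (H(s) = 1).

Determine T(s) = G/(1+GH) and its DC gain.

T(s) = G/(1+GH) = [76/(s+18)] / [1 + 76/(s+18)] = 76/(s+18+76) = 76/(s+94). DC gain = 76/94 = 0.8085.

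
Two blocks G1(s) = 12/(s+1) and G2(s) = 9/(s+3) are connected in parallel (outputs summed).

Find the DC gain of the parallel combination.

Parallel: G_eq = G1 + G2. DC gain = G1(0) + G2(0) = 12/1 + 9/3 = 12 + 3 = 15.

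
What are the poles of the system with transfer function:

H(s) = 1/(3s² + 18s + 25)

Discriminant = 18² - 4×3×25 = 324 - 300 = 24 > 0, so two distinct real poles. Using quadratic formula: s = (-18 ± √24)/(2×3) = (-18 ± √24)/6, with √24 ≈ 4.8990. s₁ ≈ -2.1835, s₂ ≈ -3.8165. Poles: s₁ = -2.1835, s₂ = -3.8165.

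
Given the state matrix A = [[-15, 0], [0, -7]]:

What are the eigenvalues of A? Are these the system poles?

For diagonal matrix, eigenvalues are diagonal entries: λ₁ = -15, λ₂ = -7. Eigenvalues of A = system poles.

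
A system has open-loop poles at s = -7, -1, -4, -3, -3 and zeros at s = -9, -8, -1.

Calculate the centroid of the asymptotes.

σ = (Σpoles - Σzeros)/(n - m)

σ = (Σpoles - Σzeros)/(n - m) = (-18 - (-18))/(5 - 3) = 0/2 = 0.0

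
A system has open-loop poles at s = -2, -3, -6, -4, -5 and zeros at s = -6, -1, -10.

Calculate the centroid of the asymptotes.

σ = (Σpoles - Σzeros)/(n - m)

σ = (Σpoles - Σzeros)/(n - m) = (-20 - (-17))/(5 - 3) = -3/2 = -1.5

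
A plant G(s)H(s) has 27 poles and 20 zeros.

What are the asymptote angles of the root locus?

n - m = 27 - 20 = 7. Angles: θk = (2k + 1)·180°/7 = 25.71°, 77.14°, 128.57°, 180°, 231.43°, 282.86°, 334.29°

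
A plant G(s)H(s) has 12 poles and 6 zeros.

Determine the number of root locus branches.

Root locus has n branches where n = number of poles = 12.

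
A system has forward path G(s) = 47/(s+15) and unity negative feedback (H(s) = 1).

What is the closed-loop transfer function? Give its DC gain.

T(s) = G/(1+GH) = [47/(s+15)] / [1 + 47/(s+15)] = 47/(s+15+47) = 47/(s+62). DC gain = 47/62 = 0.7581.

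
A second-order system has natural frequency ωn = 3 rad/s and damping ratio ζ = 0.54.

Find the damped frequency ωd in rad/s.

ωd = ωn√(1 - ζ²) = 3√(1 - 0.54²) = 2.52 rad/s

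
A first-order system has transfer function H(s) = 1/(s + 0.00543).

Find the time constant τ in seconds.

For H(s) = 1/(s + 1/τ), the pole is at -1/τ = -0.00543, so τ = 1/0.00543 = 184.2 s.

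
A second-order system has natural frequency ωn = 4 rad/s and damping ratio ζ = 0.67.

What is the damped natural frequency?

ωd = ωn√(1 - ζ²) = 4√(1 - 0.67²) = 2.97 rad/s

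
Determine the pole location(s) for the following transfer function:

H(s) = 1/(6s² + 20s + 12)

Discriminant = 20² - 4×6×12 = 400 - 288 = 112 > 0, so two distinct real poles. Using quadratic formula: s = (-20 ± √112)/(2×6) = (-20 ± √112)/12, with √112 ≈ 10.5830. s₁ ≈ -0.7847, s₂ ≈ -2.5486. Poles: s₁ = -0.7847, s₂ = -2.5486.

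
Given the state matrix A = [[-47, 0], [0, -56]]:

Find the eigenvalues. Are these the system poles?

For diagonal matrix, eigenvalues are diagonal entries: λ₁ = -47, λ₂ = -56. Eigenvalues of A = system poles.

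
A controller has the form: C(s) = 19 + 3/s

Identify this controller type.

This is a Proportional-Integral (PI) controller.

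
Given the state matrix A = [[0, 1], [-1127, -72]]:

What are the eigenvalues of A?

det(A - λI) = λ² - (-72)λ + 1127 = (λ - (-49))(λ - (-23)). Eigenvalues: -49, -23.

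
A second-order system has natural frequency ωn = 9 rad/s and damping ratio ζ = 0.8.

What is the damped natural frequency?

ωd = ωn√(1 - ζ²) = 9√(1 - 0.8²) = 5.4 rad/s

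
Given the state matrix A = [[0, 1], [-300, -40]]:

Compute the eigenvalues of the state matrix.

det(A - λI) = λ² - (-40)λ + 300 = (λ - (-30))(λ - (-10)). Eigenvalues: -30, -10.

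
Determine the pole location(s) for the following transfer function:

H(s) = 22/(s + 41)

Pole is where denominator = 0: s + 41 = 0, so s = -41.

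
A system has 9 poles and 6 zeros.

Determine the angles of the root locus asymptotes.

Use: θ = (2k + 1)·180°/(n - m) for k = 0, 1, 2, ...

n - m = 9 - 6 = 3. Angles: θk = (2k + 1)·180°/3 = 60°, 180°, 300°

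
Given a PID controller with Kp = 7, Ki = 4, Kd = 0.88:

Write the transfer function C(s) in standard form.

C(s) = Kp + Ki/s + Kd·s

Substituting values: C(s) = 7 + 4/s + 0.88s = (0.88s² + 7s + 4)/s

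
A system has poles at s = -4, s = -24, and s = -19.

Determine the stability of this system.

All poles are in the left half-plane. System is stable.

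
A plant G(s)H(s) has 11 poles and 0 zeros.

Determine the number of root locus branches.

Root locus has n branches where n = number of poles = 11.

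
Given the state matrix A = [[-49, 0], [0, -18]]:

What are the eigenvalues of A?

For diagonal matrix, eigenvalues are diagonal entries: λ₁ = -49, λ₂ = -18.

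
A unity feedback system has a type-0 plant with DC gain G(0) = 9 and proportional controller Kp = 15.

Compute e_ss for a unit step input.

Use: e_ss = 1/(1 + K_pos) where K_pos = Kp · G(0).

K_pos = Kp · G(0) = 15 × 9 = 135. e_ss = 1/(1 + 135) = 0.0074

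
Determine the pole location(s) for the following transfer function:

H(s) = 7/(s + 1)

Pole is where denominator = 0: s + 1 = 0, so s = -1.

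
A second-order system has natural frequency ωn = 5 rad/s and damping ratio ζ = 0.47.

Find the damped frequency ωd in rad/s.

ωd = ωn√(1 - ζ²) = 5√(1 - 0.47²) = 4.41 rad/s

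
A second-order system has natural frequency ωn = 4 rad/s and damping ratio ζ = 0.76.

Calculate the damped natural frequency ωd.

ωd = ωn√(1 - ζ²) = 4√(1 - 0.76²) = 2.6 rad/s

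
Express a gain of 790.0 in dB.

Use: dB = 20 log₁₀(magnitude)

dB = 20 log₁₀(790.0) = 58.0 dB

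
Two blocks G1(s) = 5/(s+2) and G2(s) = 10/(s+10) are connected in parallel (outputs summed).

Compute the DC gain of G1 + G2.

Parallel: G_eq = G1 + G2. DC gain = G1(0) + G2(0) = 5/2 + 10/10 = 2.5 + 1 = 3.5.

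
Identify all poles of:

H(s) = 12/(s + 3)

Pole is where denominator = 0: s + 3 = 0, so s = -3.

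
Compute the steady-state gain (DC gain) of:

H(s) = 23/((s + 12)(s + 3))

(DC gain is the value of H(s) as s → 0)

DC gain = H(0) = 23/(12 × 3) = 23/36 = 0.6389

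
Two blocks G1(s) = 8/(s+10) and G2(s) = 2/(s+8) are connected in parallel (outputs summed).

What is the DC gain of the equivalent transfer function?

Parallel: G_eq = G1 + G2. DC gain = G1(0) + G2(0) = 8/10 + 2/8 = 0.8 + 0.25 = 1.05.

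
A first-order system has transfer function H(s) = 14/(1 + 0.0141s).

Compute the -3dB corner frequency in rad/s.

Corner frequency = 1/τ = 1/0.0141 = 70.922 rad/s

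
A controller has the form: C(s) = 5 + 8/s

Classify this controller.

This is a Proportional-Integral (PI) controller.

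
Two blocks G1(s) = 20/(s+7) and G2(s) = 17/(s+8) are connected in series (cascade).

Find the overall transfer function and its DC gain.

Series: multiply transfer functions. G_eq = 20/(s+7) × 17/(s+8) = 340/((s+7)(s+8)). DC gain = 340/(7×8) = 6.0714.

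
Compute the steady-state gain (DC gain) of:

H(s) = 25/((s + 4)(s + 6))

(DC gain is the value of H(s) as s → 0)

DC gain = H(0) = 25/(4 × 6) = 25/24 = 1.0417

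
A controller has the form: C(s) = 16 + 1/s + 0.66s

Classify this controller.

This is a Proportional-Integral-Derivative (PID) controller.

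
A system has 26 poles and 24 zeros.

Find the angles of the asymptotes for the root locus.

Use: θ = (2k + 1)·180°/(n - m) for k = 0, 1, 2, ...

n - m = 26 - 24 = 2. Angles: θk = (2k + 1)·180°/2 = 90°, 270°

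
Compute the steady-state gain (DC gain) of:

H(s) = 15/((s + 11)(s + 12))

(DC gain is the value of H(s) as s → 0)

DC gain = H(0) = 15/(11 × 12) = 15/132 = 0.1136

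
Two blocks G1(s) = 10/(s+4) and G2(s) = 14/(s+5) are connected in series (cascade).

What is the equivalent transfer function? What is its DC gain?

Series: multiply transfer functions. G_eq = 10/(s+4) × 14/(s+5) = 140/((s+4)(s+5)). DC gain = 140/(4×5) = 7.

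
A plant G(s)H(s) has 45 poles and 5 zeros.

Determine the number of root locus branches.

Root locus has n branches where n = number of poles = 45.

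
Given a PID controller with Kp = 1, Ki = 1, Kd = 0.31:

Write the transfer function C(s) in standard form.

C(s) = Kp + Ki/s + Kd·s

Substituting values: C(s) = 1 + 1/s + 0.31s = (0.31s² + s + 1)/s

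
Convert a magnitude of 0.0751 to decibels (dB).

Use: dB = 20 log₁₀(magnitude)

dB = 20 log₁₀(0.0751) = -22.5 dB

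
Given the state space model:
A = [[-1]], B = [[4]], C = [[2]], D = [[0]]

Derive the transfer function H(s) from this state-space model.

(sI - A)⁻¹ = 1/(s + 1). H(s) = 2 × 4/(s + 1) + 0 = 8/(s + 1).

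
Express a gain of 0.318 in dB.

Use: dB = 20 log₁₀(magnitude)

dB = 20 log₁₀(0.318) = -10.0 dB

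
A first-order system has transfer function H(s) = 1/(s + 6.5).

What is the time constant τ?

For H(s) = 1/(s + 1/τ), the pole is at -1/τ = -6.5, so τ = 1/6.5 = 0.1538 s.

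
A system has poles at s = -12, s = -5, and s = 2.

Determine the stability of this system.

Pole(s) at s = 2 are not in the left half-plane. System is unstable.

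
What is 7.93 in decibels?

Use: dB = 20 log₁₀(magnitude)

dB = 20 log₁₀(7.93) = 18.0 dB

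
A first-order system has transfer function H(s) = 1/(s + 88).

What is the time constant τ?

For H(s) = 1/(s + 1/τ), the pole is at -1/τ = -88, so τ = 1/88 = 0.0114 s.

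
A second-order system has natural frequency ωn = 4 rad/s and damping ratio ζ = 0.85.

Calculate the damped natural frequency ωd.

ωd = ωn√(1 - ζ²) = 4√(1 - 0.85²) = 2.11 rad/s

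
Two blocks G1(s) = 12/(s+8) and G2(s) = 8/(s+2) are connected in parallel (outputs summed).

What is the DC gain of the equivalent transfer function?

Parallel: G_eq = G1 + G2. DC gain = G1(0) + G2(0) = 12/8 + 8/2 = 1.5 + 4 = 5.5.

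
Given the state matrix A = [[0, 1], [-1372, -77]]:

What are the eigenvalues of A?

det(A - λI) = λ² - (-77)λ + 1372 = (λ - (-49))(λ - (-28)). Eigenvalues: -49, -28.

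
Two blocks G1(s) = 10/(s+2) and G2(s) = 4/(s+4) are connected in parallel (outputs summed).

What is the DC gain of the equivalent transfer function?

Parallel: G_eq = G1 + G2. DC gain = G1(0) + G2(0) = 10/2 + 4/4 = 5 + 1 = 6.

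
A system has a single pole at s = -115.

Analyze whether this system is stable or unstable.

Pole at s = -115 is in the left half-plane. Stable.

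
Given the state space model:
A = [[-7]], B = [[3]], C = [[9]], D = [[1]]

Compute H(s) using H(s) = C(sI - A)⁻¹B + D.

(sI - A)⁻¹ = 1/(s + 7). H(s) = 9×3/(s + 7) + 1 = (s + 34)/(s + 7).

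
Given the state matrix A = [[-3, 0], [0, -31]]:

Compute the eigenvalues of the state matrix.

For diagonal matrix, eigenvalues are diagonal entries: λ₁ = -3, λ₂ = -31.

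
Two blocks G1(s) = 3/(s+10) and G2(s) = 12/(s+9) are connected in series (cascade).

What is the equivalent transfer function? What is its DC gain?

Series: multiply transfer functions. G_eq = 3/(s+10) × 12/(s+9) = 36/((s+10)(s+9)). DC gain = 36/(10×9) = 0.4.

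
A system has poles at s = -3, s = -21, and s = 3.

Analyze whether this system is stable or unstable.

Pole(s) at s = 3 are not in the left half-plane. System is unstable.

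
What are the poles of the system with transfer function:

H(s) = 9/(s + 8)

Pole is where denominator = 0: s + 8 = 0, so s = -8.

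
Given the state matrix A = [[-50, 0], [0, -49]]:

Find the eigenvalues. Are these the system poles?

For diagonal matrix, eigenvalues are diagonal entries: λ₁ = -50, λ₂ = -49. Eigenvalues of A = system poles.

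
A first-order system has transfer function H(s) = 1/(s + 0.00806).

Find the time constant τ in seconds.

For H(s) = 1/(s + 1/τ), the pole is at -1/τ = -0.00806, so τ = 1/0.00806 = 124.1 s.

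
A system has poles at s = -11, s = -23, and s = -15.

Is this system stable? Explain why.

All poles are in the left half-plane. System is stable.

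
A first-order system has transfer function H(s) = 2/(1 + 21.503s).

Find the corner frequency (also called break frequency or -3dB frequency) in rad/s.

Corner frequency = 1/τ = 1/21.503 = 0.047 rad/s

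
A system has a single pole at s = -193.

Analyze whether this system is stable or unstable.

Pole at s = -193 is in the left half-plane. Stable.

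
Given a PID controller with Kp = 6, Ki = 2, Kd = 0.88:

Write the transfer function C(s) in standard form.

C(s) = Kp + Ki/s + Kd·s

Substituting values: C(s) = 6 + 2/s + 0.88s = (0.88s² + 6s + 2)/s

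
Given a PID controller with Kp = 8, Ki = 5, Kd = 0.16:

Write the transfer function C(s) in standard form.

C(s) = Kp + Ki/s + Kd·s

Substituting values: C(s) = 8 + 5/s + 0.16s = (0.16s² + 8s + 5)/s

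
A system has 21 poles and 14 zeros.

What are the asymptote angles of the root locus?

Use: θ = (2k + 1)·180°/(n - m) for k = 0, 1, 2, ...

n - m = 21 - 14 = 7. Angles: θk = (2k + 1)·180°/7 = 25.71°, 77.14°, 128.57°, 180°, 231.43°, 282.86°, 334.29°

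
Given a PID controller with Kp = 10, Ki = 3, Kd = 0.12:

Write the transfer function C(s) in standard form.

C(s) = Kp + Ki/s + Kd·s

Substituting values: C(s) = 10 + 3/s + 0.12s = (0.12s² + 10s + 3)/s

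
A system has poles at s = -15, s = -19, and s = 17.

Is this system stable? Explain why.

Pole(s) at s = 17 are not in the left half-plane. System is unstable.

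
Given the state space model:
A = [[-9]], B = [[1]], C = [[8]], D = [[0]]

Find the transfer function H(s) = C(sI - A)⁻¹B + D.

(sI - A)⁻¹ = 1/(s + 9). H(s) = 8 × 1/(s + 9) + 0 = 8/(s + 9).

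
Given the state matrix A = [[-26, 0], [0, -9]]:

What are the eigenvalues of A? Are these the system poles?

For diagonal matrix, eigenvalues are diagonal entries: λ₁ = -26, λ₂ = -9. Eigenvalues of A = system poles.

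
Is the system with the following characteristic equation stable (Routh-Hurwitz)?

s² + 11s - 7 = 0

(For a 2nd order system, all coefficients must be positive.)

Coefficients: 1, 11, -7. c=-7 not positive, so system is unstable.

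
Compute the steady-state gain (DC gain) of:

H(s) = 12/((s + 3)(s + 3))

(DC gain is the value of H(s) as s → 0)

DC gain = H(0) = 12/(3 × 3) = 12/9 = 1.3333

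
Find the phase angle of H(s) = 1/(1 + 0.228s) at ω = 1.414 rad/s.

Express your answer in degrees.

Phase = -arctan(ωτ) = -arctan(1.414 × 0.228) = -17.9°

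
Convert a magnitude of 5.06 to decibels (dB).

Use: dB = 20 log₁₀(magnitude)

dB = 20 log₁₀(5.06) = 14.1 dB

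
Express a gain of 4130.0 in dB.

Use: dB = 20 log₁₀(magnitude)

dB = 20 log₁₀(4130.0) = 72.3 dB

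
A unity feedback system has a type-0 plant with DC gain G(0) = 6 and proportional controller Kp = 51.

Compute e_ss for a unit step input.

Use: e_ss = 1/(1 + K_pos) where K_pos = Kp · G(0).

K_pos = Kp · G(0) = 51 × 6 = 306. e_ss = 1/(1 + 306) = 0.0033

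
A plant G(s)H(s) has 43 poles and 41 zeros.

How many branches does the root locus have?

Root locus has n branches where n = number of poles = 43.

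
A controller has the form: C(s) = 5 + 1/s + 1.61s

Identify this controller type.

This is a Proportional-Integral-Derivative (PID) controller.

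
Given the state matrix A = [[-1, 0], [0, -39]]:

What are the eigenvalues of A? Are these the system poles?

For diagonal matrix, eigenvalues are diagonal entries: λ₁ = -1, λ₂ = -39. Eigenvalues of A = system poles.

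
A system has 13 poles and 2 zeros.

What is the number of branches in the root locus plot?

Root locus has n branches where n = number of poles = 13.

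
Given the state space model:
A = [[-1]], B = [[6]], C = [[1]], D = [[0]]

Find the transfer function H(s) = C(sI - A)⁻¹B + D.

(sI - A)⁻¹ = 1/(s + 1). H(s) = 1 × 6/(s + 1) + 0 = 6/(s + 1).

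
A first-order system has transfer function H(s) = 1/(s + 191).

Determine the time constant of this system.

For H(s) = 1/(s + 1/τ), the pole is at -1/τ = -191, so τ = 1/191 = 0.0052 s.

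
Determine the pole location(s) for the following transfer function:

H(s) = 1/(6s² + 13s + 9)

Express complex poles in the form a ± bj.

Discriminant = 13² - 4×6×9 = 169 - 216 = -47 < 0, so the poles are a complex conjugate pair s = (-13 ± j√47)/(2×6). Real part = -13/(2×6) = -13/12 ≈ -1.0833; imaginary part = ±√47/(2×6) ≈ 0.5713. Poles: s = -1.0833 ± 0.5713j.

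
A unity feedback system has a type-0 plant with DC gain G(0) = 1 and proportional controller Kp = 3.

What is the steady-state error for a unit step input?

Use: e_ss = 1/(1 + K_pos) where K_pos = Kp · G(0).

K_pos = Kp · G(0) = 3 × 1 = 3. e_ss = 1/(1 + 3) = 0.25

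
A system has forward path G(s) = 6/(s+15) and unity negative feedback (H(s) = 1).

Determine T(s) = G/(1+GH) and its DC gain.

T(s) = G/(1+GH) = [6/(s+15)] / [1 + 6/(s+15)] = 6/(s+15+6) = 6/(s+21). DC gain = 6/21 = 0.2857.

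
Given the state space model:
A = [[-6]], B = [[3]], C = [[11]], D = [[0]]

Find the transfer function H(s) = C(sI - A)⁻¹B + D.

(sI - A)⁻¹ = 1/(s + 6). H(s) = 11 × 3/(s + 6) + 0 = 33/(s + 6).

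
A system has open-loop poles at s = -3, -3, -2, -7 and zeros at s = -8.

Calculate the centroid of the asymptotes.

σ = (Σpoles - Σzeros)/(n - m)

σ = (Σpoles - Σzeros)/(n - m) = (-15 - (-8))/(4 - 1) = -7/3 = -2.33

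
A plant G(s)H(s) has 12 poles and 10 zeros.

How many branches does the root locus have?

Root locus has n branches where n = number of poles = 12.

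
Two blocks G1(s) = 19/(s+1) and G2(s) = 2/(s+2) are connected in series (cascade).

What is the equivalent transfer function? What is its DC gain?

Series: multiply transfer functions. G_eq = 19/(s+1) × 2/(s+2) = 38/((s+1)(s+2)). DC gain = 38/(1×2) = 19.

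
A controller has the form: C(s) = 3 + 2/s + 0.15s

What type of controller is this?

This is a Proportional-Integral-Derivative (PID) controller.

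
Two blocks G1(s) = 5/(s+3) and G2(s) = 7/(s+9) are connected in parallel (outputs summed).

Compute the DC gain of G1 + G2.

Parallel: G_eq = G1 + G2. DC gain = G1(0) + G2(0) = 5/3 + 7/9 = 1.6667 + 0.7778 = 2.4444.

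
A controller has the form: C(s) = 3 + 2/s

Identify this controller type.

This is a Proportional-Integral (PI) controller.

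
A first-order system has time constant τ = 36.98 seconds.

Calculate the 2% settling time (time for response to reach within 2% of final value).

For first-order system, 2% settling time ≈ 4τ = 4 × 36.98 = 147.92 s.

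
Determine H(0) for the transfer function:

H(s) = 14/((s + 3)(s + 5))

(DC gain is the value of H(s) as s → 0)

DC gain = H(0) = 14/(3 × 5) = 14/15 = 0.9333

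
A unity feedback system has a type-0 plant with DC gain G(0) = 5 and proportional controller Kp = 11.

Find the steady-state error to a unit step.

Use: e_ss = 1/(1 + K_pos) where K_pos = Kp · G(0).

K_pos = Kp · G(0) = 11 × 5 = 55. e_ss = 1/(1 + 55) = 0.0179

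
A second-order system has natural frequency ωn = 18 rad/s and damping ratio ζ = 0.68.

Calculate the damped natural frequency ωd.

ωd = ωn√(1 - ζ²) = 18√(1 - 0.68²) = 13.2 rad/s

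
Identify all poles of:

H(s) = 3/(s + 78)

Pole is where denominator = 0: s + 78 = 0, so s = -78.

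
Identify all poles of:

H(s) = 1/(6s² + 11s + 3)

Discriminant = 11² - 4×6×3 = 121 - 72 = 49 > 0, so two distinct real poles. Using quadratic formula: s = (-11 ± √49)/(2×6) = (-11 ± √49)/12, with √49 = 7. s₁ = -4/12 ≈ -0.3333, s₂ = -18/12 = -1.5. Poles: s₁ = -0.3333, s₂ = -1.5.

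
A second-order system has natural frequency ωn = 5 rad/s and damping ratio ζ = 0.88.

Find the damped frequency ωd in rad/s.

ωd = ωn√(1 - ζ²) = 5√(1 - 0.88²) = 2.37 rad/s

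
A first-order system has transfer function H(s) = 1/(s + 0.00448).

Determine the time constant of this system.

For H(s) = 1/(s + 1/τ), the pole is at -1/τ = -0.00448, so τ = 1/0.00448 = 223.2 s.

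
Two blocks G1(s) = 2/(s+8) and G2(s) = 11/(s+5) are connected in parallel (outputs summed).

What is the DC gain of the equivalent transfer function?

Parallel: G_eq = G1 + G2. DC gain = G1(0) + G2(0) = 2/8 + 11/5 = 0.25 + 2.2 = 2.45.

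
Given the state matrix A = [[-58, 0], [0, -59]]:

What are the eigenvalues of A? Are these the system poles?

For diagonal matrix, eigenvalues are diagonal entries: λ₁ = -58, λ₂ = -59. Eigenvalues of A = system poles.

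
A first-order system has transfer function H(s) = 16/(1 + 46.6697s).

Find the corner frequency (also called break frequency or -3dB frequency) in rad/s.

Corner frequency = 1/τ = 1/46.6697 = 0.021 rad/s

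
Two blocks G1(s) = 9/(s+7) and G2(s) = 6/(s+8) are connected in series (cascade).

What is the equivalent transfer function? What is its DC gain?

Series: multiply transfer functions. G_eq = 9/(s+7) × 6/(s+8) = 54/((s+7)(s+8)). DC gain = 54/(7×8) = 0.9643.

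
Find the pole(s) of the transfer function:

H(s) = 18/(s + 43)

Pole is where denominator = 0: s + 43 = 0, so s = -43.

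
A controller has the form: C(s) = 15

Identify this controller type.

This is a Proportional (P) controller.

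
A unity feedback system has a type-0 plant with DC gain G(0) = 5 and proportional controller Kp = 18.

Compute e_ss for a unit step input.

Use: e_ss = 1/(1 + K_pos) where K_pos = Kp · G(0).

K_pos = Kp · G(0) = 18 × 5 = 90. e_ss = 1/(1 + 90) = 0.0110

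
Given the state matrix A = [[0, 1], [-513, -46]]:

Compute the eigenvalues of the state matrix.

det(A - λI) = λ² - (-46)λ + 513 = (λ - (-27))(λ - (-19)). Eigenvalues: -27, -19.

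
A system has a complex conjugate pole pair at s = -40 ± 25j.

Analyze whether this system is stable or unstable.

Real part of poles is -40 (< 0, left half-plane). Stable.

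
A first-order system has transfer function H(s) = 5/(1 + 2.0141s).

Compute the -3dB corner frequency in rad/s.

Corner frequency = 1/τ = 1/2.0141 = 0.496 rad/s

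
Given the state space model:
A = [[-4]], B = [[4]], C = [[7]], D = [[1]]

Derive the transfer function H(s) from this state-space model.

(sI - A)⁻¹ = 1/(s + 4). H(s) = 7×4/(s + 4) + 1 = (s + 32)/(s + 4).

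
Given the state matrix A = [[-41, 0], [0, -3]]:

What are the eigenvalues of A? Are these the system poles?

For diagonal matrix, eigenvalues are diagonal entries: λ₁ = -41, λ₂ = -3. Eigenvalues of A = system poles.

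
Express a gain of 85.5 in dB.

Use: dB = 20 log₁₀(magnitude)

dB = 20 log₁₀(85.5) = 38.6 dB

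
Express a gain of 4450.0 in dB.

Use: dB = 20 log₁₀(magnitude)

dB = 20 log₁₀(4450.0) = 73.0 dB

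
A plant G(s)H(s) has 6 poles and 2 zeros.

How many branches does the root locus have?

Root locus has n branches where n = number of poles = 6.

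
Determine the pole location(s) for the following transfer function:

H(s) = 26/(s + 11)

Pole is where denominator = 0: s + 11 = 0, so s = -11.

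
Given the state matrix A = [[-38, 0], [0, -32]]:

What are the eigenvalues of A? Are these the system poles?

For diagonal matrix, eigenvalues are diagonal entries: λ₁ = -38, λ₂ = -32. Eigenvalues of A = system poles.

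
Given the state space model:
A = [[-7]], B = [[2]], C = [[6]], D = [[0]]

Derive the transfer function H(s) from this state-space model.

(sI - A)⁻¹ = 1/(s + 7). H(s) = 6 × 2/(s + 7) + 0 = 12/(s + 7).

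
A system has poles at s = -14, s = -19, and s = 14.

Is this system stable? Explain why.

Pole(s) at s = 14 are not in the left half-plane. System is unstable.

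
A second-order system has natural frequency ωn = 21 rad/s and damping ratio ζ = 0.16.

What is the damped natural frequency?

ωd = ωn√(1 - ζ²) = 21√(1 - 0.16²) = 20.73 rad/s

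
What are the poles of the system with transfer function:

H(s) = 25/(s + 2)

Pole is where denominator = 0: s + 2 = 0, so s = -2.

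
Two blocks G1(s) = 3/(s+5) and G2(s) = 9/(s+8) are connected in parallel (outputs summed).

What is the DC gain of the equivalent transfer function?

Parallel: G_eq = G1 + G2. DC gain = G1(0) + G2(0) = 3/5 + 9/8 = 0.6 + 1.125 = 1.725.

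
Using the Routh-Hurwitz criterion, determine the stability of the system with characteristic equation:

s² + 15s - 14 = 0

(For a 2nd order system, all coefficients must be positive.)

Coefficients: 1, 15, -14. c=-14 not positive, so system is unstable.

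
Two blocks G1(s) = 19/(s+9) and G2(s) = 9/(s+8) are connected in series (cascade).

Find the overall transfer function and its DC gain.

Series: multiply transfer functions. G_eq = 19/(s+9) × 9/(s+8) = 171/((s+9)(s+8)). DC gain = 171/(9×8) = 2.375.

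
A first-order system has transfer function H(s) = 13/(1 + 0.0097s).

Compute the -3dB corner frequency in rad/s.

Corner frequency = 1/τ = 1/0.0097 = 103.093 rad/s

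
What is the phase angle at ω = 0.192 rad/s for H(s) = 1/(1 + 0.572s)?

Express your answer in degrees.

Phase = -arctan(ωτ) = -arctan(0.192 × 0.572) = -6.3°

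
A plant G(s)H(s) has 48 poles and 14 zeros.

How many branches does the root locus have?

Root locus has n branches where n = number of poles = 48.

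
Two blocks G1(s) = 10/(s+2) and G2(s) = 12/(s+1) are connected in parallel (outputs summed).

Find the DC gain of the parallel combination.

Parallel: G_eq = G1 + G2. DC gain = G1(0) + G2(0) = 10/2 + 12/1 = 5 + 12 = 17.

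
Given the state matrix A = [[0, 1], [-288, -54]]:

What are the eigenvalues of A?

det(A - λI) = λ² - (-54)λ + 288 = (λ - (-6))(λ - (-48)). Eigenvalues: -6, -48.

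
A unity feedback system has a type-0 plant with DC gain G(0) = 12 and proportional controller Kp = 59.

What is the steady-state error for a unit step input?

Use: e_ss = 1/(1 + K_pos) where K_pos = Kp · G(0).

K_pos = Kp · G(0) = 59 × 12 = 708. e_ss = 1/(1 + 708) = 0.0014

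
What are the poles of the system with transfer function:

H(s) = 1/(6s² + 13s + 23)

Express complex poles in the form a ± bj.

Discriminant = 13² - 4×6×23 = 169 - 552 = -383 < 0, so the poles are a complex conjugate pair s = (-13 ± j√383)/(2×6). Real part = -13/(2×6) = -13/12 ≈ -1.0833; imaginary part = ±√383/(2×6) ≈ 1.6309. Poles: s = -1.0833 ± 1.6309j.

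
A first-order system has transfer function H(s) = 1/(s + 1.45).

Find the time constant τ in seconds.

For H(s) = 1/(s + 1/τ), the pole is at -1/τ = -1.45, so τ = 1/1.45 = 0.6897 s.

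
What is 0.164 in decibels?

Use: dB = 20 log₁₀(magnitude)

dB = 20 log₁₀(0.164) = -15.7 dB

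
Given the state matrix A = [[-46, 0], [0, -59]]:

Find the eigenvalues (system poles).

For diagonal matrix, eigenvalues are diagonal entries: λ₁ = -46, λ₂ = -59.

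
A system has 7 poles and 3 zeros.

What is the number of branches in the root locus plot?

Root locus has n branches where n = number of poles = 7.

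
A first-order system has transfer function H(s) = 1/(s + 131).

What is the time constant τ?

For H(s) = 1/(s + 1/τ), the pole is at -1/τ = -131, so τ = 1/131 = 0.0076 s.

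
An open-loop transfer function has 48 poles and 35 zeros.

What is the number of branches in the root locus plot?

Root locus has n branches where n = number of poles = 48.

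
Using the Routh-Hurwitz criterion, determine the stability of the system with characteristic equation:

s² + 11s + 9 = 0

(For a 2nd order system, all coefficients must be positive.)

Coefficients: 1, 11, 9. All positive, so system is stable.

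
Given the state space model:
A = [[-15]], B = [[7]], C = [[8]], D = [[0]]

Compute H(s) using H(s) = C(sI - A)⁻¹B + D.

(sI - A)⁻¹ = 1/(s + 15). H(s) = 8 × 7/(s + 15) + 0 = 56/(s + 15).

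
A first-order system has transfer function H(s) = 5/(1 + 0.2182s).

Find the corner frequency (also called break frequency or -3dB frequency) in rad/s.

Corner frequency = 1/τ = 1/0.2182 = 4.583 rad/s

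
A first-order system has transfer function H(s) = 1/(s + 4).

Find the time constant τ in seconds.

For H(s) = 1/(s + 1/τ), the pole is at -1/τ = -4, so τ = 1/4 = 0.25 s.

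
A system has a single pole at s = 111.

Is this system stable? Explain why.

Pole at s = 111 is in the right half-plane. Unstable.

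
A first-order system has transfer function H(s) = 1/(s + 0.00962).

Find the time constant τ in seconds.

For H(s) = 1/(s + 1/τ), the pole is at -1/τ = -0.00962, so τ = 1/0.00962 = 104 s.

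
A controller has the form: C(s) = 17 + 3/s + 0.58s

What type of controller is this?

This is a Proportional-Integral-Derivative (PID) controller.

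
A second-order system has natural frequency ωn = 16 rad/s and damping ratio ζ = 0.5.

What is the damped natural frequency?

ωd = ωn√(1 - ζ²) = 16√(1 - 0.5²) = 13.86 rad/s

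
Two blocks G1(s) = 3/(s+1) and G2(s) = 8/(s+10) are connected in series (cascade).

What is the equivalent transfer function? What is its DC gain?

Series: multiply transfer functions. G_eq = 3/(s+1) × 8/(s+10) = 24/((s+1)(s+10)). DC gain = 24/(1×10) = 2.4.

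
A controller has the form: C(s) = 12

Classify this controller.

This is a Proportional (P) controller.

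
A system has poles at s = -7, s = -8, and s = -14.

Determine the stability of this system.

All poles are in the left half-plane. System is stable.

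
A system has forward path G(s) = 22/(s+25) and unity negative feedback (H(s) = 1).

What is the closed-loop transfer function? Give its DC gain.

T(s) = G/(1+GH) = [22/(s+25)] / [1 + 22/(s+25)] = 22/(s+25+22) = 22/(s+47). DC gain = 22/47 = 0.4681.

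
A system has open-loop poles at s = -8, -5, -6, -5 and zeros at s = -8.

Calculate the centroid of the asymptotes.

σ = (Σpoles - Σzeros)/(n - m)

σ = (Σpoles - Σzeros)/(n - m) = (-24 - (-8))/(4 - 1) = -16/3 = -5.33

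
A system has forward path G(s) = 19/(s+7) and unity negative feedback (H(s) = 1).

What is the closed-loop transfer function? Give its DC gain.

T(s) = G/(1+GH) = [19/(s+7)] / [1 + 19/(s+7)] = 19/(s+7+19) = 19/(s+26). DC gain = 19/26 = 0.7308.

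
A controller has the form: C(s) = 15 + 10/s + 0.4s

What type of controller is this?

This is a Proportional-Integral-Derivative (PID) controller.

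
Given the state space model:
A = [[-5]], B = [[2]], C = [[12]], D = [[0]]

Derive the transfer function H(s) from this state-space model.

(sI - A)⁻¹ = 1/(s + 5). H(s) = 12 × 2/(s + 5) + 0 = 24/(s + 5).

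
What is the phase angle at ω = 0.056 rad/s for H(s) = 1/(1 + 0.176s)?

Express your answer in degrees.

Phase = -arctan(ωτ) = -arctan(0.056 × 0.176) = -0.6°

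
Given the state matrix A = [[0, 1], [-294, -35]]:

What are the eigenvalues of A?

det(A - λI) = λ² - (-35)λ + 294 = (λ - (-14))(λ - (-21)). Eigenvalues: -14, -21.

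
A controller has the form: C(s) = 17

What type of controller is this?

This is a Proportional (P) controller.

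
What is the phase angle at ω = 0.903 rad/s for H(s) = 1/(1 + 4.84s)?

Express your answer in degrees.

Phase = -arctan(ωτ) = -arctan(0.903 × 4.84) = -77.1°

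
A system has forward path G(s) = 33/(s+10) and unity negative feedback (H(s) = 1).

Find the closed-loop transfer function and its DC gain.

T(s) = G/(1+GH) = [33/(s+10)] / [1 + 33/(s+10)] = 33/(s+10+33) = 33/(s+43). DC gain = 33/43 = 0.7674.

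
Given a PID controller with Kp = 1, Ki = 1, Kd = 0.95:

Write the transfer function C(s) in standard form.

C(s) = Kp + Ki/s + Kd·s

Substituting values: C(s) = 1 + 1/s + 0.95s = (0.95s² + s + 1)/s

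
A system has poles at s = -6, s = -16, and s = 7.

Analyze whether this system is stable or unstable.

Pole(s) at s = 7 are not in the left half-plane. System is unstable.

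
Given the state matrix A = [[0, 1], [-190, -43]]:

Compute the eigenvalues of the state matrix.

det(A - λI) = λ² - (-43)λ + 190 = (λ - (-38))(λ - (-5)). Eigenvalues: -38, -5.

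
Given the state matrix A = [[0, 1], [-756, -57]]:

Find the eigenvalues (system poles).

det(A - λI) = λ² - (-57)λ + 756 = (λ - (-21))(λ - (-36)). Eigenvalues: -21, -36.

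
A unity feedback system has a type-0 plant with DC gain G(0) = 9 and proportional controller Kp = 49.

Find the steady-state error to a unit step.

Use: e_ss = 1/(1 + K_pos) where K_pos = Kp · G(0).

K_pos = Kp · G(0) = 49 × 9 = 441. e_ss = 1/(1 + 441) = 0.0023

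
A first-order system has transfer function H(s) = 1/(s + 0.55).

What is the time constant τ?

For H(s) = 1/(s + 1/τ), the pole is at -1/τ = -0.55, so τ = 1/0.55 = 1.8182 s.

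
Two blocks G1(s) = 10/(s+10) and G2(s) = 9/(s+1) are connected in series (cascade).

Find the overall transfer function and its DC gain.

Series: multiply transfer functions. G_eq = 10/(s+10) × 9/(s+1) = 90/((s+10)(s+1)). DC gain = 90/(10×1) = 9.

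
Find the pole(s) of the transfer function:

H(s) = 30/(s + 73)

Pole is where denominator = 0: s + 73 = 0, so s = -73.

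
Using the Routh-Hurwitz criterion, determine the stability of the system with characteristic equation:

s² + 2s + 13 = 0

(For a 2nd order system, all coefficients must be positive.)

Coefficients: 1, 2, 13. All positive, so system is stable.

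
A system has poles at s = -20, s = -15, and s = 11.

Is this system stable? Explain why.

Pole(s) at s = 11 are not in the left half-plane. System is unstable.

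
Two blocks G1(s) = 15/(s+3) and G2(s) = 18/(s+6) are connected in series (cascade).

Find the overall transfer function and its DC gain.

Series: multiply transfer functions. G_eq = 15/(s+3) × 18/(s+6) = 270/((s+3)(s+6)). DC gain = 270/(3×6) = 15.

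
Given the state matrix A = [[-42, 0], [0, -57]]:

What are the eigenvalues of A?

For diagonal matrix, eigenvalues are diagonal entries: λ₁ = -42, λ₂ = -57.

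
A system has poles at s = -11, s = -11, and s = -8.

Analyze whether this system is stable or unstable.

All poles are in the left half-plane. System is stable.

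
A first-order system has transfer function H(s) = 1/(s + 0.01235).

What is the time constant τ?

For H(s) = 1/(s + 1/τ), the pole is at -1/τ = -0.01235, so τ = 1/0.01235 = 80.97 s.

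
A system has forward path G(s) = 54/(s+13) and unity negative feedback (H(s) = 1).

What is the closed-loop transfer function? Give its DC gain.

T(s) = G/(1+GH) = [54/(s+13)] / [1 + 54/(s+13)] = 54/(s+13+54) = 54/(s+67). DC gain = 54/67 = 0.8060.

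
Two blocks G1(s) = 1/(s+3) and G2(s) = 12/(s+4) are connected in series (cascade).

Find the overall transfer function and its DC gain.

Series: multiply transfer functions. G_eq = 1/(s+3) × 12/(s+4) = 12/((s+3)(s+4)). DC gain = 12/(3×4) = 1.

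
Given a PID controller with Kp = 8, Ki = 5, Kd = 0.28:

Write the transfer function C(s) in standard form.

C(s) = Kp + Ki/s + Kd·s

Substituting values: C(s) = 8 + 5/s + 0.28s = (0.28s² + 8s + 5)/s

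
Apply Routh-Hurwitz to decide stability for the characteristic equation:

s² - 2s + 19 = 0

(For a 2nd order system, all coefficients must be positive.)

Coefficients: 1, -2, 19. b=-2 not positive, so system is unstable.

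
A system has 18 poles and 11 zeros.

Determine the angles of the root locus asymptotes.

n - m = 18 - 11 = 7. Angles: θk = (2k + 1)·180°/7 = 25.71°, 77.14°, 128.57°, 180°, 231.43°, 282.86°, 334.29°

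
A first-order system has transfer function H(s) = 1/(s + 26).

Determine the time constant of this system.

For H(s) = 1/(s + 1/τ), the pole is at -1/τ = -26, so τ = 1/26 = 0.0385 s.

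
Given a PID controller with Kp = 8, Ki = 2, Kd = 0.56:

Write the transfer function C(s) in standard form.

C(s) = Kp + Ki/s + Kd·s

Substituting values: C(s) = 8 + 2/s + 0.56s = (0.56s² + 8s + 2)/s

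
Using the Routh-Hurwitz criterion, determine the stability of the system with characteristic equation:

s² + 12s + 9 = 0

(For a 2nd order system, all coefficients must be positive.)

Coefficients: 1, 12, 9. All positive, so system is stable.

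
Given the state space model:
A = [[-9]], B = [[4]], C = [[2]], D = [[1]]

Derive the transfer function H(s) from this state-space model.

(sI - A)⁻¹ = 1/(s + 9). H(s) = 2×4/(s + 9) + 1 = (s + 17)/(s + 9).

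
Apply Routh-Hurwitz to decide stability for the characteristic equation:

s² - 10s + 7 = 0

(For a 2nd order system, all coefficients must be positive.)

Coefficients: 1, -10, 7. b=-10 not positive, so system is unstable.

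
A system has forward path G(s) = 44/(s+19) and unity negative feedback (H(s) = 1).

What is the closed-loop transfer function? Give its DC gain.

T(s) = G/(1+GH) = [44/(s+19)] / [1 + 44/(s+19)] = 44/(s+19+44) = 44/(s+63). DC gain = 44/63 = 0.6984.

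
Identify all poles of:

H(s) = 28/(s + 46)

Pole is where denominator = 0: s + 46 = 0, so s = -46.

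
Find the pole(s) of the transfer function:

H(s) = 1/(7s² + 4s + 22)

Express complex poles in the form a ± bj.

Discriminant = 4² - 4×7×22 = 16 - 616 = -600 < 0, so the poles are a complex conjugate pair s = (-4 ± j√600)/(2×7). Real part = -4/(2×7) = -4/14 ≈ -0.2857; imaginary part = ±√600/(2×7) ≈ 1.7496. Poles: s = -0.2857 ± 1.7496j.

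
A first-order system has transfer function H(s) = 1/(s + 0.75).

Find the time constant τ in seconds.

For H(s) = 1/(s + 1/τ), the pole is at -1/τ = -0.75, so τ = 1/0.75 = 1.3333 s.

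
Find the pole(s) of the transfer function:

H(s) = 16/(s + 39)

Pole is where denominator = 0: s + 39 = 0, so s = -39.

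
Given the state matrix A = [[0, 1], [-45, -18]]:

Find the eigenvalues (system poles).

det(A - λI) = λ² - (-18)λ + 45 = (λ - (-3))(λ - (-15)). Eigenvalues: -3, -15.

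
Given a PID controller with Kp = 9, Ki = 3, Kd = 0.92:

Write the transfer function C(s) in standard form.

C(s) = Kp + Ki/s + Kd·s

Substituting values: C(s) = 9 + 3/s + 0.92s = (0.92s² + 9s + 3)/s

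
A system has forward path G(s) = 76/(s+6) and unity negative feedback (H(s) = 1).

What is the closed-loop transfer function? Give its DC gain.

T(s) = G/(1+GH) = [76/(s+6)] / [1 + 76/(s+6)] = 76/(s+6+76) = 76/(s+82). DC gain = 76/82 = 0.9268.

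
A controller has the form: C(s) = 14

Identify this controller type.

This is a Proportional (P) controller.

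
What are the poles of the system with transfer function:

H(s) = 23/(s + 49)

Pole is where denominator = 0: s + 49 = 0, so s = -49.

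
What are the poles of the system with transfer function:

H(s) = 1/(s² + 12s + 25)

Discriminant = 12² - 4×1×25 = 144 - 100 = 44 > 0, so two distinct real poles. Using quadratic formula: s = (-12 ± √44)/(2×1) = (-12 ± √44)/2, with √44 ≈ 6.6332. s₁ ≈ -2.6834, s₂ ≈ -9.3166. Poles: s₁ = -2.6834, s₂ = -9.3166.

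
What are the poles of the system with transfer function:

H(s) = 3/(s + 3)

Pole is where denominator = 0: s + 3 = 0, so s = -3.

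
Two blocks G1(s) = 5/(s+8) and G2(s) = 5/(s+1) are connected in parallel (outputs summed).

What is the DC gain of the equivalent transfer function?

Parallel: G_eq = G1 + G2. DC gain = G1(0) + G2(0) = 5/8 + 5/1 = 0.625 + 5 = 5.625.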